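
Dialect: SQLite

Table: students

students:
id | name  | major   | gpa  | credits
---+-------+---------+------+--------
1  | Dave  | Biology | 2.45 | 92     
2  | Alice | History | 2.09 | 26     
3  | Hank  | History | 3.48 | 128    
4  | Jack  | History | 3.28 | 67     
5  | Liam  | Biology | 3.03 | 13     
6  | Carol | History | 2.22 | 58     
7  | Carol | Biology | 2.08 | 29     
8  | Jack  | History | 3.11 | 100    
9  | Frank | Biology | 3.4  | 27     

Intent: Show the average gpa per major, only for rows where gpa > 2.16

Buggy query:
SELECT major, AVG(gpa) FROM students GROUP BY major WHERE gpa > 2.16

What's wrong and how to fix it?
Bug: Row-level WHERE must come before GROUP BY in the clause order

Fix: Move the WHERE clause before GROUP BY

Corrected query:
SELECT major, AVG(gpa) FROM students WHERE gpa > 2.16 GROUP BY major

Result:
major   | AVG(gpa)
--------+---------
Biology | 2.96    
History | 3.0225  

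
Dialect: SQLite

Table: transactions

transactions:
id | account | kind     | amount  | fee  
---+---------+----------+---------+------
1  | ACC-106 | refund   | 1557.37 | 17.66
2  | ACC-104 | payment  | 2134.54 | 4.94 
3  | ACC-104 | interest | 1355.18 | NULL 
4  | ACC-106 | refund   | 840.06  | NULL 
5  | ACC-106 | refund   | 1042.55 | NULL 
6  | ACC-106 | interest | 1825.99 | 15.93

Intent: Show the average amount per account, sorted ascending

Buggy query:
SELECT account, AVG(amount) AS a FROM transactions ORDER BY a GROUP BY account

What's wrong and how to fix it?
Bug: ORDER BY appears before GROUP BY; SQL clause order requires GROUP BY first

Fix: Move ORDER BY to the end, after GROUP BY

Corrected query:
SELECT account, AVG(amount) AS a FROM transactions GROUP BY account ORDER BY a

Result:
account | a        
--------+----------
ACC-106 | 1316.4925
ACC-104 | 1744.86  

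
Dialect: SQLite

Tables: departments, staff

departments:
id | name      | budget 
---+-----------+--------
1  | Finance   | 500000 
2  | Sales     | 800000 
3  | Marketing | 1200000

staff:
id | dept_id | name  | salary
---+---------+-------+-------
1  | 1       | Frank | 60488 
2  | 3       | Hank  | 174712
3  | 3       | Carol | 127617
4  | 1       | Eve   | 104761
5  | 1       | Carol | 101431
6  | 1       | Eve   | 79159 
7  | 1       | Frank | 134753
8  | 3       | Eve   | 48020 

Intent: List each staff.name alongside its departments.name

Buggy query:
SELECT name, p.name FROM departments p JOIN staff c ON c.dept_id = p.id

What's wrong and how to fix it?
Bug: Both tables have a 'name' column; the unqualified reference is ambiguous

Fix: Qualify the column with its table alias (c.name)

Corrected query:
SELECT c.name, p.name FROM departments p JOIN staff c ON c.dept_id = p.id

Result:
name  | name     
------+----------
Frank | Finance  
Hank  | Marketing
Carol | Marketing
Eve   | Finance  
Carol | Finance  
Eve   | Finance  
Frank | Finance  
Eve   | Marketing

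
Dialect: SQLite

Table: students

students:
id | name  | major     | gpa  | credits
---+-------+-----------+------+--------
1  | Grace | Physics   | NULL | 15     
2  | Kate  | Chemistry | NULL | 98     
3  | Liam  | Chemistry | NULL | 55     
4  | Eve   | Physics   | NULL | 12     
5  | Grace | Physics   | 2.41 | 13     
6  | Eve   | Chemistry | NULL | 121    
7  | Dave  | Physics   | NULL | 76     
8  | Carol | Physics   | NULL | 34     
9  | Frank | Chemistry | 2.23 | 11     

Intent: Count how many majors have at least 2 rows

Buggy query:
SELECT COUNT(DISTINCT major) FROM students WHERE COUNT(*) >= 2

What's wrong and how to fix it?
Bug: COUNT(*) cannot appear in WHERE; the per-group count doesn't exist yet

Fix: Group first with HAVING COUNT(*) >= 2, then COUNT the resulting groups

Corrected query:
SELECT COUNT(*) FROM (SELECT major FROM students GROUP BY major HAVING COUNT(*) >= 2)

Result:
COUNT(*)
--------
2       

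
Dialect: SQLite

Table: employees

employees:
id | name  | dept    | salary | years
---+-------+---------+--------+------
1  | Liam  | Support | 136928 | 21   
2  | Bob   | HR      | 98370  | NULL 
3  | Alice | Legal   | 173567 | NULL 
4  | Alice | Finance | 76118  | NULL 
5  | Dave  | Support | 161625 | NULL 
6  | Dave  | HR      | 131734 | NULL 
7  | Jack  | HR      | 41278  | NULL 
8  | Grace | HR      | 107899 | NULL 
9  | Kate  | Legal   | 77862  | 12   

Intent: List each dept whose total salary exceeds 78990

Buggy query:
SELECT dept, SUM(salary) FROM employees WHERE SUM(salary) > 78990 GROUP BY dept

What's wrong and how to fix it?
Bug: Aggregate functions cannot appear in a WHERE clause

Fix: Use HAVING (which filters groups after aggregation) instead of WHERE

Corrected query:
SELECT dept, SUM(salary) FROM employees GROUP BY dept HAVING SUM(salary) > 78990

Result:
dept    | SUM(salary)
--------+------------
HR      | 379281     
Legal   | 251429     
Support | 298553     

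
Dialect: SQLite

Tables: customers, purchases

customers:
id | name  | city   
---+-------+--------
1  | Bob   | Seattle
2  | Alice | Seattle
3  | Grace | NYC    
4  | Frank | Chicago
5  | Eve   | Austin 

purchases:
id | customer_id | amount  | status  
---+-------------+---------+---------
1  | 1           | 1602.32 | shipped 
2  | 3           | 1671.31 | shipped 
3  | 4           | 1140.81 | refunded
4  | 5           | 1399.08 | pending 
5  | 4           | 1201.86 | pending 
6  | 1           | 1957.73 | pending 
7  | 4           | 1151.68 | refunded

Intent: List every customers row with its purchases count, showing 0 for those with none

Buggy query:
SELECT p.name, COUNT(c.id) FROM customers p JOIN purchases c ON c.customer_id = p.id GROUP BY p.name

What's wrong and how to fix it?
Bug: An inner join excludes parents with zero children

Fix: Switch to LEFT JOIN to retain unmatched parent rows

Corrected query:
SELECT p.name, COUNT(c.id) FROM customers p LEFT JOIN purchases c ON c.customer_id = p.id GROUP BY p.name

Result:
name  | COUNT(c.id)
------+------------
Alice | 0          
Bob   | 2          
Eve   | 1          
Frank | 3          
Grace | 1          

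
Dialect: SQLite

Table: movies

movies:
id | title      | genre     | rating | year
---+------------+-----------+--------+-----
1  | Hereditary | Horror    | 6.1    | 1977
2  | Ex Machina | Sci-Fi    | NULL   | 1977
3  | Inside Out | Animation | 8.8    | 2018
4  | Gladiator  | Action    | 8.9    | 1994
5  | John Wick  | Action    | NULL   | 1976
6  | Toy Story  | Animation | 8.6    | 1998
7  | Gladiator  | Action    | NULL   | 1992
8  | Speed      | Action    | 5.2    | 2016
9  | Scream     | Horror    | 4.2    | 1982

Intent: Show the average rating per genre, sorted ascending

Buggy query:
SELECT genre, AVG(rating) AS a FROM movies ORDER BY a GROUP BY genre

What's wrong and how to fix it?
Bug: ORDER BY appears before GROUP BY; SQL clause order requires GROUP BY first

Fix: Move ORDER BY to the end, after GROUP BY

Corrected query:
SELECT genre, AVG(rating) AS a FROM movies GROUP BY genre ORDER BY a

Result:
genre     | a   
----------+-----
Sci-Fi    | NULL
Horror    | 5.15
Action    | 7.05
Animation | 8.7 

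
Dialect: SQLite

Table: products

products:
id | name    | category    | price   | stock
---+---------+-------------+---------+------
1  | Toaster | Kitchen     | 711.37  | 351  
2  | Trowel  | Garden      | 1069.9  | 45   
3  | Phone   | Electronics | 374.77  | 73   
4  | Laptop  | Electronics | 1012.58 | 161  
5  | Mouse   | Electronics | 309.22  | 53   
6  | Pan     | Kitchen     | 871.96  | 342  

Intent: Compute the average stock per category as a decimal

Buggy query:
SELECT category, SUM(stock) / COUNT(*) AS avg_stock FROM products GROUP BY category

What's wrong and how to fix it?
Bug: Both operands are integers, so '/' performs integer division and truncates

Fix: Multiply by 1.0 (or CAST to REAL) to force floating-point division

Corrected query:
SELECT category, SUM(stock) * 1.0 / COUNT(*) AS avg_stock FROM products GROUP BY category

Result:
category    | avg_stock
------------+----------
Electronics | 95.666667
Garden      | 45       
Kitchen     | 346.5    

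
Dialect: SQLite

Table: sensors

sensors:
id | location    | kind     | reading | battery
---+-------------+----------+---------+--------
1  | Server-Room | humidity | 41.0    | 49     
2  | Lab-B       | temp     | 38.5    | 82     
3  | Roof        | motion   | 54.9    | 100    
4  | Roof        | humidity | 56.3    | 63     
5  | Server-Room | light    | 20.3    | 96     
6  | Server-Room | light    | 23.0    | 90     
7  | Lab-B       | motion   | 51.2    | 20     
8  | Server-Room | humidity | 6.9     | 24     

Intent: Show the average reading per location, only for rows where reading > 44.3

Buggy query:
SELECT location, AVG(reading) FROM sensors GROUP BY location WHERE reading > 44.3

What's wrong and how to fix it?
Bug: WHERE cannot follow GROUP BY

Fix: Place WHERE between FROM and GROUP BY

Corrected query:
SELECT location, AVG(reading) FROM sensors WHERE reading > 44.3 GROUP BY location

Result:
location | AVG(reading)
---------+-------------
Lab-B    | 51.2        
Roof     | 55.6        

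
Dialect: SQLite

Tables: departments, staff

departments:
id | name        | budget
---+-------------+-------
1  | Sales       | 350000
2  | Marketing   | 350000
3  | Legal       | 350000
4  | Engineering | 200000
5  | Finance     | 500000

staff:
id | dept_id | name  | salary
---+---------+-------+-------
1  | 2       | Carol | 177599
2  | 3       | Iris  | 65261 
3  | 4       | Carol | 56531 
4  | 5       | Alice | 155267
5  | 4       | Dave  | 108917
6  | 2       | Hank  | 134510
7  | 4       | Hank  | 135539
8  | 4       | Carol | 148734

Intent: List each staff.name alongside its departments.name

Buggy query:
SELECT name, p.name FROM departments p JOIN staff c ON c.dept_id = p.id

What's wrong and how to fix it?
Bug: 'name' exists in both joined tables, so the database can't tell which one is meant

Fix: Prefix ambiguous columns with the table alias

Corrected query:
SELECT c.name, p.name FROM departments p JOIN staff c ON c.dept_id = p.id

Result:
name  | name       
------+------------
Carol | Marketing  
Iris  | Legal      
Carol | Engineering
Alice | Finance    
Dave  | Engineering
Hank  | Marketing  
Hank  | Engineering
Carol | Engineering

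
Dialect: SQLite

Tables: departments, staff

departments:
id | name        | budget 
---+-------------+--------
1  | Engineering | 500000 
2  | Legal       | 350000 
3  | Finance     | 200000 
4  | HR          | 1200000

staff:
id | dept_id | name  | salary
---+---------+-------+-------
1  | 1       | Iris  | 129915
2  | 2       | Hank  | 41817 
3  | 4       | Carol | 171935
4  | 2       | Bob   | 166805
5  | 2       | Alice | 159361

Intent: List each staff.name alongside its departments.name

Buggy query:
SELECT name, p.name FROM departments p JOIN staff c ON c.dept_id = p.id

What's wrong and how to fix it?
Bug: Both tables have a 'name' column; the unqualified reference is ambiguous

Fix: Qualify the column with its table alias (c.name)

Corrected query:
SELECT c.name, p.name FROM departments p JOIN staff c ON c.dept_id = p.id

Result:
name  | name       
------+------------
Iris  | Engineering
Hank  | Legal      
Carol | HR         
Bob   | Legal      
Alice | Legal      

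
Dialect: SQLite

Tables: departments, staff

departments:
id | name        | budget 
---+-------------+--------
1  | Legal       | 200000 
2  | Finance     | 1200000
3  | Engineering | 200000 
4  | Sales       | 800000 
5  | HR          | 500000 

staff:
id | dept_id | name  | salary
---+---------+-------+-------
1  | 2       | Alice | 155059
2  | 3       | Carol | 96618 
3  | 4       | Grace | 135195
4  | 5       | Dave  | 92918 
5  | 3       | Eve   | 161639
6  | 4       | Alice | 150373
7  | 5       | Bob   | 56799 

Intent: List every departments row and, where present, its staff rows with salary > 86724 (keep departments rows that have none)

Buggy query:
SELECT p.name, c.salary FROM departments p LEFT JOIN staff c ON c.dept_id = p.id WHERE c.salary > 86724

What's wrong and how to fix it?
Bug: Filtering c.salary in WHERE discards the NULL rows produced by LEFT JOIN, turning it into an inner join

Fix: Put 'c.salary > 86724' in the JOIN's ON clause instead of WHERE

Corrected query:
SELECT p.name, c.salary FROM departments p LEFT JOIN staff c ON c.dept_id = p.id AND c.salary > 86724

Result:
name        | salary
------------+-------
Legal       | NULL  
Finance     | 155059
Engineering | 96618 
Engineering | 161639
Sales       | 135195
Sales       | 150373
HR          | 92918 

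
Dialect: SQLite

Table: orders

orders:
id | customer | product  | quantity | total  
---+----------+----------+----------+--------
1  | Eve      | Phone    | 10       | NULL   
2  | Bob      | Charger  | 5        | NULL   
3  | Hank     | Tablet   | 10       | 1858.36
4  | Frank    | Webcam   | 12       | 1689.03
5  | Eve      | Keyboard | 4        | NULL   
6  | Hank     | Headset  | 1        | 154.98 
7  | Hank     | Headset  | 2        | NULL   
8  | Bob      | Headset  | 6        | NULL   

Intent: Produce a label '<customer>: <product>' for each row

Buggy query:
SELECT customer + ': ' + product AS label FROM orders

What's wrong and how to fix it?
Bug: '+' is numeric addition; on text columns SQLite converts them to 0 instead of concatenating

Fix: Replace + with || to concatenate text

Corrected query:
SELECT customer || ': ' || product AS label FROM orders

Result:
label        
-------------
Eve: Phone   
Bob: Charger 
Hank: Tablet 
Frank: Webcam
Eve: Keyboard
Hank: Headset
Hank: Headset
Bob: Headset 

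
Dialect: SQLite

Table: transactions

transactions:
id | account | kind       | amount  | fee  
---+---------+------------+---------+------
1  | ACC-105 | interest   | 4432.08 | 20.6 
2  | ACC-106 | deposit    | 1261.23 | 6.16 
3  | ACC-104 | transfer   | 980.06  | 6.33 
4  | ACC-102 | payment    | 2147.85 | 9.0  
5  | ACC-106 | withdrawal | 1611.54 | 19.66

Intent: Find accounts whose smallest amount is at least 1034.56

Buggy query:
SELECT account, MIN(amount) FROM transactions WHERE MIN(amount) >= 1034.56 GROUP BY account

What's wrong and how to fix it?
Bug: Aggregates like MIN are computed per group after WHERE runs

Fix: Use HAVING for the per-group MIN condition

Corrected query:
SELECT account, MIN(amount) FROM transactions GROUP BY account HAVING MIN(amount) >= 1034.56

Result:
account | MIN(amount)
--------+------------
ACC-102 | 2147.85    
ACC-105 | 4432.08    
ACC-106 | 1261.23    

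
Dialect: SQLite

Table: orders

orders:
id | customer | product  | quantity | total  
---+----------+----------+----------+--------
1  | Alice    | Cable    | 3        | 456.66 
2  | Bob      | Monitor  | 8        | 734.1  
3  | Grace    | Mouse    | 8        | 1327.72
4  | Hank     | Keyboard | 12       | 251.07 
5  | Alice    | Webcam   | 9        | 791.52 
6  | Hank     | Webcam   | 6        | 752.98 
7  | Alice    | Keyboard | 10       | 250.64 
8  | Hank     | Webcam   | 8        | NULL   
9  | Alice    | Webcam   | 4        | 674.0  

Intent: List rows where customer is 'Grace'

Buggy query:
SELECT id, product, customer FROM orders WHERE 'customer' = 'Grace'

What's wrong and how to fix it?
Bug: 'customer' in single quotes is a string literal, not the column; the comparison is literal-vs-literal and never true

Fix: Reference the column as customer without single quotes

Corrected query:
SELECT id, product, customer FROM orders WHERE customer = 'Grace'

Result:
id | product | customer
---+---------+---------
3  | Mouse   | Grace   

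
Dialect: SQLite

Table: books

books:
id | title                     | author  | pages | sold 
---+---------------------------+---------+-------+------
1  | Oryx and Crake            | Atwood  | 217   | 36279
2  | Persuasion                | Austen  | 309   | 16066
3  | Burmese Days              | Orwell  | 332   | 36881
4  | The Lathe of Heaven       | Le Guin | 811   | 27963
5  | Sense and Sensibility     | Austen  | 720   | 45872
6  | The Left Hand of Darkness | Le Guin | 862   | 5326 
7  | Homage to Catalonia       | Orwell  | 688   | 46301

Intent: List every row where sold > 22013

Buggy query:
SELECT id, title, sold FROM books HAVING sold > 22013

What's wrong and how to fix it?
Bug: HAVING filters the output of aggregation, but this query has no GROUP BY and no aggregate functions, so SQLite rejects it (HAVING clause on a non-aggregate query); the condition here is per row

Fix: Replace HAVING with WHERE since the condition applies to individual rows

Corrected query:
SELECT id, title, sold FROM books WHERE sold > 22013

Result:
id | title                 | sold 
---+-----------------------+------
1  | Oryx and Crake        | 36279
3  | Burmese Days          | 36881
4  | The Lathe of Heaven   | 27963
5  | Sense and Sensibility | 45872
7  | Homage to Catalonia   | 46301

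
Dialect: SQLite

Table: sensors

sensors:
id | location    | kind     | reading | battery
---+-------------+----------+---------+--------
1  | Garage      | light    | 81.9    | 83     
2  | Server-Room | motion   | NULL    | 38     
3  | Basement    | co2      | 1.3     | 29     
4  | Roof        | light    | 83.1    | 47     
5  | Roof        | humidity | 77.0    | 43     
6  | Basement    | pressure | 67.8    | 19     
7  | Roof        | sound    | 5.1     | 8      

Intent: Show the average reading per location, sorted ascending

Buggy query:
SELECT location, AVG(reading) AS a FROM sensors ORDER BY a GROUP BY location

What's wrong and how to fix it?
Bug: ORDER BY appears before GROUP BY; SQL clause order requires GROUP BY first

Fix: Reorder: SELECT … FROM … GROUP BY … ORDER BY …

Corrected query:
SELECT location, AVG(reading) AS a FROM sensors GROUP BY location ORDER BY a

Result:
location    | a        
------------+----------
Server-Room | NULL     
Basement    | 34.55    
Roof        | 55.066667
Garage      | 81.9     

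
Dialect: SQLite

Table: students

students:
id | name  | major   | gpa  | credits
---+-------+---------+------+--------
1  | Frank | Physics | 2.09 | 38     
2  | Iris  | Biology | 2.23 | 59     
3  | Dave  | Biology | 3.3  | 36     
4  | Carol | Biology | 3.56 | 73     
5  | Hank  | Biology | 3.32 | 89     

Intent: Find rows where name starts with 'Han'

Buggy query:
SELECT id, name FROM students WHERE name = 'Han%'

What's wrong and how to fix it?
Bug: '=' compares the literal string including the % character; pattern matching needs LIKE

Fix: Replace '=' with LIKE so 'Han%' is treated as a pattern

Corrected query:
SELECT id, name FROM students WHERE name LIKE 'Han%'

Result:
id | name
---+-----
5  | Hank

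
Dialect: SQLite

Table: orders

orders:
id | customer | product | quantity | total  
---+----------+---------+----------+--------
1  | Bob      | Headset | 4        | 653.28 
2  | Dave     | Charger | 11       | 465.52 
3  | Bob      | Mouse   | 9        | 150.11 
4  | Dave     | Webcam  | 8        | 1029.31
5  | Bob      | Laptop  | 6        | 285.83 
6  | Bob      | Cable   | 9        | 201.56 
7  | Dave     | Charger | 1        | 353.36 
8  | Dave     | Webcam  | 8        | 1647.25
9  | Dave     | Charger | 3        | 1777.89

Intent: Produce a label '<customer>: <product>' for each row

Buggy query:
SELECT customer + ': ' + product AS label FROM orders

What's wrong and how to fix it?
Bug: SQLite uses || for string concatenation; + coerces text to numbers (yielding 0)

Fix: Replace + with || to concatenate text

Corrected query:
SELECT customer || ': ' || product AS label FROM orders

Result:
label        
-------------
Bob: Headset 
Dave: Charger
Bob: Mouse   
Dave: Webcam 
Bob: Laptop  
Bob: Cable   
Dave: Charger
Dave: Webcam 
Dave: Charger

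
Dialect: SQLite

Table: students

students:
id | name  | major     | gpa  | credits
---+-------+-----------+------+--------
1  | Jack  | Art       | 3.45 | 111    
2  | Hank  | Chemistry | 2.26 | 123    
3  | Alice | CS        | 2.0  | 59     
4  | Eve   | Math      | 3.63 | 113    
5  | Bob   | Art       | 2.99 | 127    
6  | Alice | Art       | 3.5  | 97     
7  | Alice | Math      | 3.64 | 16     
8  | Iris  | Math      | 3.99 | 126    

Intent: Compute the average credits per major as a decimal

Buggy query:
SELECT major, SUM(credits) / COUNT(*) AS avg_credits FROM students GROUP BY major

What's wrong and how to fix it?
Bug: Both operands are integers, so '/' performs integer division and truncates

Fix: Multiply by 1.0 (or CAST to REAL) to force floating-point division

Corrected query:
SELECT major, SUM(credits) * 1.0 / COUNT(*) AS avg_credits FROM students GROUP BY major

Result:
major     | avg_credits
----------+------------
Art       | 111.666667 
CS        | 59         
Chemistry | 123        
Math      | 85         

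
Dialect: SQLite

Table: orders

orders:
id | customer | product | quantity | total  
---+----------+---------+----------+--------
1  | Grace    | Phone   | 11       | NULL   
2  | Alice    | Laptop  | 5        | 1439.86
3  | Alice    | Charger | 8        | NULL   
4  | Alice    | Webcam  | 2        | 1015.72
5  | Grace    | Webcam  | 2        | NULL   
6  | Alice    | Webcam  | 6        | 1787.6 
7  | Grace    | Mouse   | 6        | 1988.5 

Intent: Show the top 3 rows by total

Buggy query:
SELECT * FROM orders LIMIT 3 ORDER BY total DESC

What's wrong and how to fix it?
Bug: LIMIT must come after ORDER BY

Fix: Swap the clauses: ORDER BY first, then LIMIT

Corrected query:
SELECT * FROM orders ORDER BY total DESC LIMIT 3

Result:
id | customer | product | quantity | total  
---+----------+---------+----------+--------
7  | Grace    | Mouse   | 6        | 1988.5 
6  | Alice    | Webcam  | 6        | 1787.6 
2  | Alice    | Laptop  | 5        | 1439.86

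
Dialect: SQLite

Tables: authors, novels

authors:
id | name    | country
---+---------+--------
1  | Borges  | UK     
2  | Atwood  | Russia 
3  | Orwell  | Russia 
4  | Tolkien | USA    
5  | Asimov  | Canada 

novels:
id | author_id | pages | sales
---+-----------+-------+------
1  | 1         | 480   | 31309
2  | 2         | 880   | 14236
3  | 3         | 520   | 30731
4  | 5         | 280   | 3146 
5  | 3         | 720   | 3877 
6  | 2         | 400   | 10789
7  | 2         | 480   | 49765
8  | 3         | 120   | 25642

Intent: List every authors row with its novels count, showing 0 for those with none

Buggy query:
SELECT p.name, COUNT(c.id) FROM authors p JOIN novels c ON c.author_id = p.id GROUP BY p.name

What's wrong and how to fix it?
Bug: An inner join excludes parents with zero children

Fix: Switch to LEFT JOIN to retain unmatched parent rows

Corrected query:
SELECT p.name, COUNT(c.id) FROM authors p LEFT JOIN novels c ON c.author_id = p.id GROUP BY p.name

Result:
name    | COUNT(c.id)
--------+------------
Asimov  | 1          
Atwood  | 3          
Borges  | 1          
Orwell  | 3          
Tolkien | 0          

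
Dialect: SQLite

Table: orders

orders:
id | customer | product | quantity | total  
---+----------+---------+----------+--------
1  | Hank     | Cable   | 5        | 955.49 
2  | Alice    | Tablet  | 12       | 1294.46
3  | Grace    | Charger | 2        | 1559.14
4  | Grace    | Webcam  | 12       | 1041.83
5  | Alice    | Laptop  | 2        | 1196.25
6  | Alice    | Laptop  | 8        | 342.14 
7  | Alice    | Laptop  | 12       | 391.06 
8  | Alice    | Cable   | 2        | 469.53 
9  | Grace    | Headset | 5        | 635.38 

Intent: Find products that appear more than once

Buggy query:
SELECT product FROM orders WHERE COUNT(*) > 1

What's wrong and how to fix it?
Bug: COUNT(*) is an aggregate and cannot be used in WHERE

Fix: GROUP BY product, then filter groups with HAVING COUNT(*) > 1

Corrected query:
SELECT product FROM orders GROUP BY product HAVING COUNT(*) > 1

Result:
product
-------
Cable  
Laptop 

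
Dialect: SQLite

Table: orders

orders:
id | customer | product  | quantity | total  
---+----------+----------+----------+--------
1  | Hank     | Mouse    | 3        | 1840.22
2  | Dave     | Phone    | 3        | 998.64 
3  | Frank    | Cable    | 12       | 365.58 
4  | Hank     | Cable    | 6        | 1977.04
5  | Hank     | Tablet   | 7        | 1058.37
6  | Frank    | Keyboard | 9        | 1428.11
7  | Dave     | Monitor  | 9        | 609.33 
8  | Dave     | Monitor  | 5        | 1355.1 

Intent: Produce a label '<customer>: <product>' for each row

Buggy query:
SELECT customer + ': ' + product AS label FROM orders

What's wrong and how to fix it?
Bug: SQLite uses || for string concatenation; + coerces text to numbers (yielding 0)

Fix: Use the || operator for string concatenation

Corrected query:
SELECT customer || ': ' || product AS label FROM orders

Result:
label          
---------------
Hank: Mouse    
Dave: Phone    
Frank: Cable   
Hank: Cable    
Hank: Tablet   
Frank: Keyboard
Dave: Monitor  
Dave: Monitor  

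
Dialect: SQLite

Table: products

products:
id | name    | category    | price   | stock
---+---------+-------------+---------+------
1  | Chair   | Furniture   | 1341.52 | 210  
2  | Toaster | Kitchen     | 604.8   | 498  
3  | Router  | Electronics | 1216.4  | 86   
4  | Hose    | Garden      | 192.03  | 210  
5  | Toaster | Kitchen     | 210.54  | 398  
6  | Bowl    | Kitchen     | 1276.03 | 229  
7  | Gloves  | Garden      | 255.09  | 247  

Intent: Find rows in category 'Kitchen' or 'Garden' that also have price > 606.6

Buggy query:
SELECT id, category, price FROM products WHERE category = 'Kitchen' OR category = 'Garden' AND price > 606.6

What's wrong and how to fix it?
Bug: Without parentheses, AND is evaluated before OR, so the price filter only applies to the 'Garden' branch

Fix: Add parentheses around the OR so the AND applies to both alternatives

Corrected query:
SELECT id, category, price FROM products WHERE (category = 'Kitchen' OR category = 'Garden') AND price > 606.6

Result:
id | category | price  
---+----------+--------
6  | Kitchen  | 1276.03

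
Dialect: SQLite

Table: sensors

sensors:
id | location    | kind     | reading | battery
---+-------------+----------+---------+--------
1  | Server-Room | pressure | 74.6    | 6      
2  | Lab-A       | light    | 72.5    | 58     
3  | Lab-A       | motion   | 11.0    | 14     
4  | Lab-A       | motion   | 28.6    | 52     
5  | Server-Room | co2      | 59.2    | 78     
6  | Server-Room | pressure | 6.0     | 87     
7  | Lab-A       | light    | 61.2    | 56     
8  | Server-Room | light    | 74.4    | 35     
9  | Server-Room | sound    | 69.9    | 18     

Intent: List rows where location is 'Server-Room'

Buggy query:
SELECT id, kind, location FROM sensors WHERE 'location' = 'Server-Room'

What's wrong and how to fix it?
Bug: 'location' in single quotes is a string literal, not the column; the comparison is literal-vs-literal and never true

Fix: Reference the column as location without single quotes

Corrected query:
SELECT id, kind, location FROM sensors WHERE location = 'Server-Room'

Result:
id | kind     | location   
---+----------+------------
1  | pressure | Server-Room
5  | co2      | Server-Room
6  | pressure | Server-Room
8  | light    | Server-Room
9  | sound    | Server-Room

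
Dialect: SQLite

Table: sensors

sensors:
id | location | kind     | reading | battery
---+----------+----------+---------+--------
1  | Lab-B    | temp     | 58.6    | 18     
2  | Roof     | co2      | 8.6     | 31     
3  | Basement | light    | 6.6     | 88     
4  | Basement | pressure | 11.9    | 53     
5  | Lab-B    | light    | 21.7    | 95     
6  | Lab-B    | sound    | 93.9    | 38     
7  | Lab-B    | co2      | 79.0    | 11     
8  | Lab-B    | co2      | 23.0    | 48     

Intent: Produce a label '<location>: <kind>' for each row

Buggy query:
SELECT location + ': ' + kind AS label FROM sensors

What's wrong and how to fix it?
Bug: '+' is numeric addition; on text columns SQLite converts them to 0 instead of concatenating

Fix: Replace + with || to concatenate text

Corrected query:
SELECT location || ': ' || kind AS label FROM sensors

Result:
label             
------------------
Lab-B: temp       
Roof: co2         
Basement: light   
Basement: pressure
Lab-B: light      
Lab-B: sound      
Lab-B: co2        
Lab-B: co2        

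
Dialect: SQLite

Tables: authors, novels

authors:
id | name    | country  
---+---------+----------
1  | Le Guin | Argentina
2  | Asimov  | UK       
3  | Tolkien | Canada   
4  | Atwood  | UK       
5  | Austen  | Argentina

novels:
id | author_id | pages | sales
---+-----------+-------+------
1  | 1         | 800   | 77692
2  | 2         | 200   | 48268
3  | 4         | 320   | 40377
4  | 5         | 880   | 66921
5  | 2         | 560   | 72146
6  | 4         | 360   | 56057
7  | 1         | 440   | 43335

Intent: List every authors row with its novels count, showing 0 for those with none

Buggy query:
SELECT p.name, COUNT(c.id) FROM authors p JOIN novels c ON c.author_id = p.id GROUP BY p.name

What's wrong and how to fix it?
Bug: INNER JOIN drops authors rows that have no matching novels rows

Fix: Use LEFT JOIN so parents without children still appear (COUNT(c.id) gives 0)

Corrected query:
SELECT p.name, COUNT(c.id) FROM authors p LEFT JOIN novels c ON c.author_id = p.id GROUP BY p.name

Result:
name    | COUNT(c.id)
--------+------------
Asimov  | 2          
Atwood  | 2          
Austen  | 1          
Le Guin | 2          
Tolkien | 0          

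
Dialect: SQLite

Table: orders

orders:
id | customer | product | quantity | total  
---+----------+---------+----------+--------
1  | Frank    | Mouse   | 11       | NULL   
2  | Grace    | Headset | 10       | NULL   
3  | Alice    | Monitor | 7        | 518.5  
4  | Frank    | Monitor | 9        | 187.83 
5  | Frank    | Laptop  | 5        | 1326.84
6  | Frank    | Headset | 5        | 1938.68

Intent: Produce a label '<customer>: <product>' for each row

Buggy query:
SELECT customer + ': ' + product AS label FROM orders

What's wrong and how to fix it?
Bug: '+' is numeric addition; on text columns SQLite converts them to 0 instead of concatenating

Fix: Replace + with || to concatenate text

Corrected query:
SELECT customer || ': ' || product AS label FROM orders

Result:
label         
--------------
Frank: Mouse  
Grace: Headset
Alice: Monitor
Frank: Monitor
Frank: Laptop 
Frank: Headset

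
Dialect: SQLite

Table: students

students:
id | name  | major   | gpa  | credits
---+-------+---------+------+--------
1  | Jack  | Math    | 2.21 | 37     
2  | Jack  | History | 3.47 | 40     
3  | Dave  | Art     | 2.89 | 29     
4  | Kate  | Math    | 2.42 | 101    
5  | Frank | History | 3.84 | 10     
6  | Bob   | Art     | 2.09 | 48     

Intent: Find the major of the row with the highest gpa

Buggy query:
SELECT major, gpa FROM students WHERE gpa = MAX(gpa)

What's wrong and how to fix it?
Bug: MAX(gpa) is an aggregate and cannot be used directly in WHERE

Fix: Use a subquery: WHERE gpa = (SELECT MAX(gpa) FROM students)

Corrected query:
SELECT major, gpa FROM students WHERE gpa = (SELECT MAX(gpa) FROM students)

Result:
major   | gpa 
--------+-----
History | 3.84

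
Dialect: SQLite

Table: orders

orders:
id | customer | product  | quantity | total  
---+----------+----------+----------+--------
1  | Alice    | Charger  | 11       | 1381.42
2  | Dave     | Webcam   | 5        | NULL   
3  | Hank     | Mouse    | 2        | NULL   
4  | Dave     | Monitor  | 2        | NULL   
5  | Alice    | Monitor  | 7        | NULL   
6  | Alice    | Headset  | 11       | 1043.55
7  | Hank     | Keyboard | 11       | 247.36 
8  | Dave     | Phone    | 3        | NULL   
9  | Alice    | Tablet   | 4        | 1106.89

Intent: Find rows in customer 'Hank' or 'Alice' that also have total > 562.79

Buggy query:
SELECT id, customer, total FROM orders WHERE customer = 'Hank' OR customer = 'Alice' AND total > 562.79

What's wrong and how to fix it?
Bug: Without parentheses, AND is evaluated before OR, so the total filter only applies to the 'Alice' branch

Fix: Add parentheses around the OR so the AND applies to both alternatives

Corrected query:
SELECT id, customer, total FROM orders WHERE (customer = 'Hank' OR customer = 'Alice') AND total > 562.79

Result:
id | customer | total  
---+----------+--------
1  | Alice    | 1381.42
6  | Alice    | 1043.55
9  | Alice    | 1106.89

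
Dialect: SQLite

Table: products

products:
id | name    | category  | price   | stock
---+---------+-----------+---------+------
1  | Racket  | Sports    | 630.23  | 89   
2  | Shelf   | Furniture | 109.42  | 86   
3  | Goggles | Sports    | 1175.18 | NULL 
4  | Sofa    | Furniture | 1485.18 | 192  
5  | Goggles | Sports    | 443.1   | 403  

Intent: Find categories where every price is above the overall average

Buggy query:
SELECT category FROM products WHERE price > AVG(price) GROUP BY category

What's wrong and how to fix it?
Bug: WHERE evaluates per row before aggregation, so AVG() is unavailable

Fix: Use a subquery for AVG and a HAVING MIN(...) filter so the condition holds for every row in the group

Corrected query:
SELECT category FROM products GROUP BY category HAVING MIN(price) > (SELECT AVG(price) FROM products)

Result:
(no rows)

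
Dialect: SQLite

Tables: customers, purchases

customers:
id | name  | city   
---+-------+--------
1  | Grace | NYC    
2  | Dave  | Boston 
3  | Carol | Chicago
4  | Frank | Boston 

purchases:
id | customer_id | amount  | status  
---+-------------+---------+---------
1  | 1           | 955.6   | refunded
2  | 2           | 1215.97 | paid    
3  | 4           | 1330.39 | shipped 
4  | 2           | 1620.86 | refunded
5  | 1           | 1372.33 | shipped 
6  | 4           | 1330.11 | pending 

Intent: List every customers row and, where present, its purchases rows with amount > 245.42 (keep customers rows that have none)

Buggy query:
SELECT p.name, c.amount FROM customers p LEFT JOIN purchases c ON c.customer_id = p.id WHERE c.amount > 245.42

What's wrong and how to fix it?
Bug: Filtering c.amount in WHERE discards the NULL rows produced by LEFT JOIN, turning it into an inner join

Fix: Put 'c.amount > 245.42' in the JOIN's ON clause instead of WHERE

Corrected query:
SELECT p.name, c.amount FROM customers p LEFT JOIN purchases c ON c.customer_id = p.id AND c.amount > 245.42

Result:
name  | amount 
------+--------
Grace | 955.6  
Grace | 1372.33
Dave  | 1215.97
Dave  | 1620.86
Carol | NULL   
Frank | 1330.11
Frank | 1330.39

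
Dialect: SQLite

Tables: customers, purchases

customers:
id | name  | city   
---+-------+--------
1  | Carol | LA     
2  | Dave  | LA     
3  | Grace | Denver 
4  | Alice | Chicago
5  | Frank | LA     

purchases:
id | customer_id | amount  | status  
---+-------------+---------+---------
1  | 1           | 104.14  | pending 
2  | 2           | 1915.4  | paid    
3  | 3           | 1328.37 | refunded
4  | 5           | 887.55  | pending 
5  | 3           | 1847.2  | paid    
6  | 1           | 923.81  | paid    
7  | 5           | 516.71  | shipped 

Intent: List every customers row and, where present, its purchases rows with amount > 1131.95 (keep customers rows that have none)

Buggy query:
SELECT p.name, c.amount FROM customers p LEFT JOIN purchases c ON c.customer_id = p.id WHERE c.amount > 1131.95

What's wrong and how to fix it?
Bug: A WHERE condition on the right-hand table after LEFT JOIN drops unmatched parents

Fix: Move the right-table condition into the ON clause so unmatched parents are kept

Corrected query:
SELECT p.name, c.amount FROM customers p LEFT JOIN purchases c ON c.customer_id = p.id AND c.amount > 1131.95

Result:
name  | amount 
------+--------
Carol | NULL   
Dave  | 1915.4 
Grace | 1328.37
Grace | 1847.2 
Alice | NULL   
Frank | NULL   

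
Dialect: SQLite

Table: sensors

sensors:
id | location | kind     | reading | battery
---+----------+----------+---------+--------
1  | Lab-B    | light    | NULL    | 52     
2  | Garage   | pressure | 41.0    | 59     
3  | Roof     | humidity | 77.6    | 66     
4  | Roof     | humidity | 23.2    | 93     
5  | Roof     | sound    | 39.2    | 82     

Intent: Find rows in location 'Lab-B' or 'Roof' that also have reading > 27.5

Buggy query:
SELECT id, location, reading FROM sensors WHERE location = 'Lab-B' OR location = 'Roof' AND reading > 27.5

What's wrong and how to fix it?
Bug: Without parentheses, AND is evaluated before OR, so the reading filter only applies to the 'Roof' branch

Fix: Group the OR with parentheses (or use IN), then AND the threshold

Corrected query:
SELECT id, location, reading FROM sensors WHERE (location = 'Lab-B' OR location = 'Roof') AND reading > 27.5

Result:
id | location | reading
---+----------+--------
3  | Roof     | 77.6   
5  | Roof     | 39.2   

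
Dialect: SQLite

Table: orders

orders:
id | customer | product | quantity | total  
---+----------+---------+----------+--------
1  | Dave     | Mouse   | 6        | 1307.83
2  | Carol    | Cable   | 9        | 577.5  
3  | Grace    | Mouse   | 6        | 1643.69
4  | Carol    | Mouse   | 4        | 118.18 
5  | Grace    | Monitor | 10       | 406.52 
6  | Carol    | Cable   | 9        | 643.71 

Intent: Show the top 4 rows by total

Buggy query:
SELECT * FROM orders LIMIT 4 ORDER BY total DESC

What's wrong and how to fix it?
Bug: ORDER BY cannot follow LIMIT; LIMIT is the final clause

Fix: Swap the clauses: ORDER BY first, then LIMIT

Corrected query:
SELECT * FROM orders ORDER BY total DESC LIMIT 4

Result:
id | customer | product | quantity | total  
---+----------+---------+----------+--------
3  | Grace    | Mouse   | 6        | 1643.69
1  | Dave     | Mouse   | 6        | 1307.83
6  | Carol    | Cable   | 9        | 643.71 
2  | Carol    | Cable   | 9        | 577.5  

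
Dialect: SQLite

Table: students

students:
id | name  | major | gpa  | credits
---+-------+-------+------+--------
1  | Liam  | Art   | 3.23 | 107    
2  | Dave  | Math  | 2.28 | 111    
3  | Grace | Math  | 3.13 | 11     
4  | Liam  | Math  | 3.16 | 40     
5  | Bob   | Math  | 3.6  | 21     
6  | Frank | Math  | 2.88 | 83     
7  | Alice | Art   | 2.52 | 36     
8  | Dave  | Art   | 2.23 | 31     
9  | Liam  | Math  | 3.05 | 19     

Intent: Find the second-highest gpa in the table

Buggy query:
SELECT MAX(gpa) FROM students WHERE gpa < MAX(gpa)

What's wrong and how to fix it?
Bug: MAX(gpa) on the right of the comparison is an aggregate-in-WHERE error

Fix: Put the inner MAX in a scalar subquery

Corrected query:
SELECT MAX(gpa) FROM students WHERE gpa < (SELECT MAX(gpa) FROM students)

Result:
MAX(gpa)
--------
3.23    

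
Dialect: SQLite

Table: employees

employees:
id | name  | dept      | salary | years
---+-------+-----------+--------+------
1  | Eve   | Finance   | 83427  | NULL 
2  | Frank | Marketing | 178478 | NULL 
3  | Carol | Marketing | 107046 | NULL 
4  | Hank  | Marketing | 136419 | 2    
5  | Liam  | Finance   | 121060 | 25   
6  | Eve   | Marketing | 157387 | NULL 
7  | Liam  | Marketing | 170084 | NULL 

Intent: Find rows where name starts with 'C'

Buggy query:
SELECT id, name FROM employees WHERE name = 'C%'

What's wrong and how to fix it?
Bug: Wildcards only work with LIKE; '=' treats '%' as a literal character

Fix: Use LIKE for wildcard pattern matching

Corrected query:
SELECT id, name FROM employees WHERE name LIKE 'C%'

Result:
id | name 
---+------
3  | Carol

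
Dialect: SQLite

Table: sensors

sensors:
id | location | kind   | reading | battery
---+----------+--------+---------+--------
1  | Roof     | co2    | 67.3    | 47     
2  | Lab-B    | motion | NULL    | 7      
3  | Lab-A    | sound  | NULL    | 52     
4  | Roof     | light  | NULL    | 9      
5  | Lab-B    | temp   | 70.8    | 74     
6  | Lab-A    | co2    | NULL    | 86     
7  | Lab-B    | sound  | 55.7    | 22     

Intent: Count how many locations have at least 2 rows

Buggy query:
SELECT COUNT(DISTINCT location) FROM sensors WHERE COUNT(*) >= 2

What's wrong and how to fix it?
Bug: WHERE filters individual rows, not groups, so a group-level COUNT is invalid there

Fix: Group first with HAVING COUNT(*) >= 2, then COUNT the resulting groups

Corrected query:
SELECT COUNT(*) FROM (SELECT location FROM sensors GROUP BY location HAVING COUNT(*) >= 2)

Result:
COUNT(*)
--------
3       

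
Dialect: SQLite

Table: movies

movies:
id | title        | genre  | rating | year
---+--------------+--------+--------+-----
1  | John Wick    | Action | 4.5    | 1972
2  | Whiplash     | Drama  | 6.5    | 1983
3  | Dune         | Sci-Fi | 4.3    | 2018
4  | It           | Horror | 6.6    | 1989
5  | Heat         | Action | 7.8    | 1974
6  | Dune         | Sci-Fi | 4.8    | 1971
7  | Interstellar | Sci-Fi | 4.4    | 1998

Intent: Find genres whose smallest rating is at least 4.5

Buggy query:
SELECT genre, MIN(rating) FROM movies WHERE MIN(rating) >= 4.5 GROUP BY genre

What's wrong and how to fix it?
Bug: Aggregates like MIN are computed per group after WHERE runs

Fix: Use HAVING for the per-group MIN condition

Corrected query:
SELECT genre, MIN(rating) FROM movies GROUP BY genre HAVING MIN(rating) >= 4.5

Result:
genre  | MIN(rating)
-------+------------
Action | 4.5        
Drama  | 6.5        
Horror | 6.6        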